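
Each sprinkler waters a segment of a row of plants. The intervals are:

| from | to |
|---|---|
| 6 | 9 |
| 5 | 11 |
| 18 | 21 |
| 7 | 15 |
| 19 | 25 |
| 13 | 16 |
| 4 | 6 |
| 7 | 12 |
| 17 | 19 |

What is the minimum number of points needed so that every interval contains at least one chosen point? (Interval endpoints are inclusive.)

4

By right end: [4,6]  [6,9]  [5,11]  [7,12]  [7,15]  [13,16]  [17,19]  [18,21]  [19,25]
[4,6] uncovered → point at 6; [7,12] uncovered → point at 12; [13,16] uncovered → point at 16; [17,19] uncovered → point at 19.
Points: 6, 12, 16, 19 (4 total).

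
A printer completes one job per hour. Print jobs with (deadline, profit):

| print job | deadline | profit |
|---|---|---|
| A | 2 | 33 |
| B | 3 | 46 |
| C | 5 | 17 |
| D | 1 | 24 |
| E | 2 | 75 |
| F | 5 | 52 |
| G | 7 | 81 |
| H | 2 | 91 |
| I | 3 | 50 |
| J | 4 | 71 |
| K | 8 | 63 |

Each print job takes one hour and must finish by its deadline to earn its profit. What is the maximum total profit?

By profit: H(d2,91), G(d7,81), E(d2,75), J(d4,71), K(d8,63), F(d5,52), I(d3,50), B(d3,46), A(d2,33), D(d1,24), C(d5,17)
H→slot 2; G→slot 7; E→slot 1; J→slot 4; K→slot 8; F→slot 5; I→slot 3; B skipped; A skipped; D skipped; C skipped.
Profit = 75 + 91 + 50 + 71 + 52 + 81 + 63 = 483

483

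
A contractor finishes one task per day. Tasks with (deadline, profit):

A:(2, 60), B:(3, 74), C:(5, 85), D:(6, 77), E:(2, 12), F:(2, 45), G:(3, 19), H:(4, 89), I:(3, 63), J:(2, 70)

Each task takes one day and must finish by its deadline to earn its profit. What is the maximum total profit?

458

Sort by profit descending; place each in the latest free slot ≤ its deadline.
By profit: H(d4,89), C(d5,85), D(d6,77), B(d3,74), J(d2,70), I(d3,63), A(d2,60), F(d2,45), G(d3,19), E(d2,12)
H→slot 4; C→slot 5; D→slot 6; B→slot 3; J→slot 2; I→slot 1; A skipped; F skipped; G skipped; E skipped.
Profit = 63 + 70 + 74 + 89 + 85 + 77 = 458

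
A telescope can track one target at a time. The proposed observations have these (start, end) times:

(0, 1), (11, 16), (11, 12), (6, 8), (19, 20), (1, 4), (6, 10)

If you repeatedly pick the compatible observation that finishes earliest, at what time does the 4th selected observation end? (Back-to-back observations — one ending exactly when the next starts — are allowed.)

12

Sort by end time and greedily take each interval whose start is ≥ the last chosen end.
Sorted by end: (0,1)  (1,4)  (6,8)  (6,10)  (11,12)  (11,16)  (19,20)
take (0,1); take (1,4); take (6,8); take (11,12); take (19,20).
Selected: (0,1) (1,4) (6,8) (11,12) (19,20)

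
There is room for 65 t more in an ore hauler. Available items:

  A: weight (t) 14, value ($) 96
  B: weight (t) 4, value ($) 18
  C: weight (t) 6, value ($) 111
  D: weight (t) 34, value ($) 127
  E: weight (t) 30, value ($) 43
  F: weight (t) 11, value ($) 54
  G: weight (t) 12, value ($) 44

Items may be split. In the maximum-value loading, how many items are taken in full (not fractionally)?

4

Order: C (111/6=18.50) > A (96/14=6.86) > F (54/11=4.91) > B (18/4=4.50) > D (127/34=3.74) > G (44/12=3.67) > E (43/30=1.43)
Fill: take C (6 @ 111) → take A (14 @ 96) → take F (11 @ 54) → take B (4 @ 18) → take 30/34 of D → 112.06; 65/65 used.
4 item(s) taken whole; one partial (take 30/34 of D).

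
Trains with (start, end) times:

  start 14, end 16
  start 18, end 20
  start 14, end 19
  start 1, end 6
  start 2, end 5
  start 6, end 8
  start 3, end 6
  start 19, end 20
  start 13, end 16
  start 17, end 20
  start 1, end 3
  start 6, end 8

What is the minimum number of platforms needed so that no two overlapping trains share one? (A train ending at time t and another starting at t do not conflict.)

Count concurrent intervals with a sweep; the peak is the room count.
Events (time:±→running): 1:+→1 1:+→2 2:+→3 … peak 3.

3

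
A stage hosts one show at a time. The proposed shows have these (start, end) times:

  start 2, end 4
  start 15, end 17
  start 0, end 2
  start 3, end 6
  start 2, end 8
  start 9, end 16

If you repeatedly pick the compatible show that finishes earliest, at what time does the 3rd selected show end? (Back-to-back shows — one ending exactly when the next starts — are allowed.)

Order by finish time; keep every interval that doesn't clash with the previous kept one.
By end time: (0,2), (2,4), (3,6), (2,8), (9,16), (15,17).
Pick (0,2); next start ≥ 2 → (2,4); next start ≥ 4 → (9,16).
Selected: (0,2) (2,4) (9,16)

16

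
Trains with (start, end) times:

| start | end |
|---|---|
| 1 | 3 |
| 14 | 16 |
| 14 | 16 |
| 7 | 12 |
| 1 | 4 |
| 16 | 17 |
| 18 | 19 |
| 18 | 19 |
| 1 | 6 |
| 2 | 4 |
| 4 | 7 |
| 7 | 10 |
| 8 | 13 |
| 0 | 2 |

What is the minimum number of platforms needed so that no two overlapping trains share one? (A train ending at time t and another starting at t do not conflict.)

The answer is the maximum number of intervals overlapping at any instant.
starts: [0, 1, 1, 1, 2, 4, 7, 7, 8, 14, 14, 16, 18, 18]
ends:   [2, 3, 4, 4, 6, 7, 10, 12, 13, 16, 16, 17, 19, 19]
s0→1 s1→2 s1→3 s1→4  — peak 4.

4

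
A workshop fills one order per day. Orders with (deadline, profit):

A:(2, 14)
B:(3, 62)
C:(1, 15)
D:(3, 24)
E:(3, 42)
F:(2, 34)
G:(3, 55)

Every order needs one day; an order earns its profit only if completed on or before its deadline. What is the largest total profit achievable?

159

By profit: B(d3,62), G(d3,55), E(d3,42), F(d2,34), D(d3,24), C(d1,15), A(d2,14)
B→slot 3; G→slot 2; E→slot 1; F skipped; D skipped; C skipped; A skipped.
Profit = 42 + 55 + 62 = 159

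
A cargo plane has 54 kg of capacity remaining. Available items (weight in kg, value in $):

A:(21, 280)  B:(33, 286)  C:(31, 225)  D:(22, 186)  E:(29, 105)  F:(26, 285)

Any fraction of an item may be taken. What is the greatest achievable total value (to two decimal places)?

Greedy by value/weight ratio, highest first.
Ratios (sorted): A 13.33, F 10.96, B 8.67, D 8.45, C 7.26, E 3.62
take A (21 @ 280); take F (26 @ 285); take 7/33 of B → 60.67. Capacity used 54/54.
Total value = 625.67

625.67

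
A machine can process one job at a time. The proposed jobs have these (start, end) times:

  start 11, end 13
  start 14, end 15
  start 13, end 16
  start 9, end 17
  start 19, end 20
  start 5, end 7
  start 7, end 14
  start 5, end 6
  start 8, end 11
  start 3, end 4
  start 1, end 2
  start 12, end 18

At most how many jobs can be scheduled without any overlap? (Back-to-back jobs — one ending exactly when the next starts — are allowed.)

Order by finish time; keep every interval that doesn't clash with the previous kept one.
Sorted by end: (1,2)  (3,4)  (5,6)  (5,7)  (8,11)  (11,13)  (7,14)  (14,15)  (13,16)  (9,17)  (12,18)  (19,20)
take (1,2); take (3,4); take (5,6); take (8,11); take (11,13); take (14,15); take (19,20).
Selected 7 jobs.

7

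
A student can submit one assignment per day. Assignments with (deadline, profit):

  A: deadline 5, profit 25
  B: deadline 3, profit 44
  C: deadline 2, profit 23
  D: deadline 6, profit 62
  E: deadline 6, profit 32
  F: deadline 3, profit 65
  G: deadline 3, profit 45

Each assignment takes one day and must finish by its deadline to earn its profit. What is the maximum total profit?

By profit: F(d3,65), D(d6,62), G(d3,45), B(d3,44), E(d6,32), A(d5,25), C(d2,23)
F→slot 3; D→slot 6; G→slot 2; B→slot 1; E→slot 5; A→slot 4; C skipped.
Profit = 44 + 45 + 65 + 25 + 32 + 62 = 273

273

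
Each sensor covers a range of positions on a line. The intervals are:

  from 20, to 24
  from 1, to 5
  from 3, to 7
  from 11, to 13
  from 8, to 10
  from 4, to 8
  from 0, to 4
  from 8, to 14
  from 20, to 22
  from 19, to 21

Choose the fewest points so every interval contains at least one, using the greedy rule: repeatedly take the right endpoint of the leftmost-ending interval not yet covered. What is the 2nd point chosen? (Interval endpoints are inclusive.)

Sort by right endpoint; whenever an interval is uncovered, place a point at its right end.
Sorted: [0,4] [1,5] [3,7] [4,8] [8,10] [11,13] [8,14] [19,21] [20,22] [20,24]
{[0,4],[1,5],[3,7],[4,8]} hit by 4; {[8,10]} hit by 10; {[11,13],[8,14]} hit by 13; {[19,21],[20,22],[20,24]} hit by 21.
Points: 4, 10, 13, 21 (4 total).

10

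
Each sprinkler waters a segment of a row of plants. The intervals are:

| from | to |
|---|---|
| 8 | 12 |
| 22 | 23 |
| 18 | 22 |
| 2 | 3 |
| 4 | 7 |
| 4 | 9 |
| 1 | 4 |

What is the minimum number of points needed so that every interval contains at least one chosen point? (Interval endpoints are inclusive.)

4

Process intervals by earliest right end; each time one isn't hit yet, stab at its right endpoint.
Sorted: [2,3] [1,4] [4,7] [4,9] [8,12] [18,22] [22,23]
{[2,3],[1,4]} hit by 3; {[4,7],[4,9]} hit by 7; {[8,12]} hit by 12; {[18,22],[22,23]} hit by 22.
Points: 3, 7, 12, 22 (4 total).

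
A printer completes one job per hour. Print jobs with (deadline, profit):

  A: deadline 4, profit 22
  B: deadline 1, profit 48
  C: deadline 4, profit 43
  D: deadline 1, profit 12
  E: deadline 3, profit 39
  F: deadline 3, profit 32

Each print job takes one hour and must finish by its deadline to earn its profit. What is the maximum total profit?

Take jobs in profit order; each goes to the latest open slot no later than its deadline.
Profit order: B=48 C=43 E=39 F=32 A=22 D=12
Assign: B→slot 1, C→slot 4, E→slot 3, F→slot 2, A skipped, D skipped.
Slots: [1:B] [2:F] [3:E] [4:C]
Profit = 48 + 32 + 39 + 43 = 162

162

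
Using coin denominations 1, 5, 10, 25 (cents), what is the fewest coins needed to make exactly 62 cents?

Greedy: take as many of the largest coin as possible, then repeat with the remainder.
62 = 2×25 + 1×10 + 2×1
Total coins = 2 + 1 + 2 = 5

5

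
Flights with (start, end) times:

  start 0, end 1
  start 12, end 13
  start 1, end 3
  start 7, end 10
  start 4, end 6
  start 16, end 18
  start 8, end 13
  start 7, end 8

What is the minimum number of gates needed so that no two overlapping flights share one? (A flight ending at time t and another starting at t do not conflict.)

Count concurrent intervals with a sweep; the peak is the room count.
Events (time:±→running): 0:+→1 1:-→0 1:+→1 3:-→0 4:+→1 6:-→0 7:+→1 7:+→2 … peak 2.

2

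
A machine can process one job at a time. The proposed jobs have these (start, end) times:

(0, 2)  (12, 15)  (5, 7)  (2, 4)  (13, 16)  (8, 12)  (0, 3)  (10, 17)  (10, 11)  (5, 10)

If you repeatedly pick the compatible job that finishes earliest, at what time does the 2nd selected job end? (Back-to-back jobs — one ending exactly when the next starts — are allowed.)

Sort by end time and greedily take each interval whose start is ≥ the last chosen end.
Sorted by end: (0,2)  (0,3)  (2,4)  (5,7)  (5,10)  (10,11)  (8,12)  (12,15)  (13,16)  (10,17)
take (0,2); take (2,4); take (5,7); skip (5,10); take (10,11); skip (8,12); take (12,15).
Selected: (0,2) (2,4) (5,7) (10,11) (12,15)

4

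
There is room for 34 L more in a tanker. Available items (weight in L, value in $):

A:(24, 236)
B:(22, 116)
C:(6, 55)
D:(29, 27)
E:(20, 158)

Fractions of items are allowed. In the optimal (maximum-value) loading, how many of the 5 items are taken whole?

2

Order: A (236/24=9.83) > C (55/6=9.17) > E (158/20=7.90) > B (116/22=5.27) > D (27/29=0.93)
Fill: take A (24 @ 236) → take C (6 @ 55) → take 4/20 of E → 31.60; 34/34 used.
2 item(s) taken whole; one partial (take 4/20 of E).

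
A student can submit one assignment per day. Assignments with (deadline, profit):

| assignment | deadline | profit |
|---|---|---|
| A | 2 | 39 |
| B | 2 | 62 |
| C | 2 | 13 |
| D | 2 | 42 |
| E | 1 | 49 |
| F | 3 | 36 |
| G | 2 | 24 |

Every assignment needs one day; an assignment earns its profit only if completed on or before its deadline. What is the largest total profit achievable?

147

Sort by profit descending; place each in the latest free slot ≤ its deadline.
By profit: B(d2,62), E(d1,49), D(d2,42), A(d2,39), F(d3,36), G(d2,24), C(d2,13)
B→slot 2; E→slot 1; D skipped; A skipped; F→slot 3; G skipped; C skipped.
Profit = 49 + 62 + 36 = 147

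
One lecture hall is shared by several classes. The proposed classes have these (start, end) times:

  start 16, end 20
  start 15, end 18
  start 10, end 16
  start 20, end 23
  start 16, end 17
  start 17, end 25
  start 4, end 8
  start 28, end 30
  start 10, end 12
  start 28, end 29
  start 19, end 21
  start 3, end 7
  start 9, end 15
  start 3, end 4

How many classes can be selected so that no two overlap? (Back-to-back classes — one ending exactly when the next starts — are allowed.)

Order by finish time; keep every interval that doesn't clash with the previous kept one.
Sorted by end: (3,4)  (3,7)  (4,8)  (10,12)  (9,15)  (10,16)  (16,17)  (15,18)  (16,20)  (19,21)  (20,23)  (17,25)  (28,29)  (28,30)
take (3,4); take (4,8); take (10,12); skip (9,15); skip (10,16); take (16,17); skip (16,20); take (19,21); take (28,29).
Selected 6 classes.

6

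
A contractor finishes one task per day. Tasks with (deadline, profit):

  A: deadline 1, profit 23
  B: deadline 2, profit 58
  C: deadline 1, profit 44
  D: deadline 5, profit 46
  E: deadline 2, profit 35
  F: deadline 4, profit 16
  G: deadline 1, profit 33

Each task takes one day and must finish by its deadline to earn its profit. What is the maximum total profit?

164

Take jobs in profit order; each goes to the latest open slot no later than its deadline.
Profit order: B=58 D=46 C=44 E=35 G=33 A=23 F=16
Assign: B→slot 2, D→slot 5, C→slot 1, E skipped, G skipped, A skipped, F→slot 4.
Slots: [1:C] [2:B] [4:F] [5:D]
Profit = 44 + 58 + 16 + 46 = 164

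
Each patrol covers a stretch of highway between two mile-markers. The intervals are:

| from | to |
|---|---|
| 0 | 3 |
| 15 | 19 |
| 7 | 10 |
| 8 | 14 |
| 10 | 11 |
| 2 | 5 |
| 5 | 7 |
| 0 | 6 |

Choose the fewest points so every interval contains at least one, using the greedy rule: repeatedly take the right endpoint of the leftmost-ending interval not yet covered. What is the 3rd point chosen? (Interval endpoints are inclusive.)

Process intervals by earliest right end; each time one isn't hit yet, stab at its right endpoint.
By right end: [0,3]  [2,5]  [0,6]  [5,7]  [7,10]  [10,11]  [8,14]  [15,19]
[0,3] uncovered → point at 3; [5,7] uncovered → point at 7; [10,11] uncovered → point at 11; [15,19] uncovered → point at 19.
Points: 3, 7, 11, 19 (4 total).

11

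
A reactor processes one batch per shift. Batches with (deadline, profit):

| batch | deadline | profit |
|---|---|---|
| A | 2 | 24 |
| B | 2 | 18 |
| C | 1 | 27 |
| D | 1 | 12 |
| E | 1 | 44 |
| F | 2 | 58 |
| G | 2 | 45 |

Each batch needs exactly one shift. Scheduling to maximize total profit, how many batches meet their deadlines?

Profit order: F=58 G=45 E=44 C=27 A=24 B=18 D=12
Assign: F→slot 2, G→slot 1, E skipped, C skipped, A skipped, B skipped, D skipped.
Slots: [1:G] [2:F]
2 of 7 scheduled.

2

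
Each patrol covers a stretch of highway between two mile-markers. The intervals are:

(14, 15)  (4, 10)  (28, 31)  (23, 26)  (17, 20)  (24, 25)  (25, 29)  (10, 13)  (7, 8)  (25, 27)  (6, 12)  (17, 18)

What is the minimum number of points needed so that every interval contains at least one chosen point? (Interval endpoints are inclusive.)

6

Process intervals by earliest right end; each time one isn't hit yet, stab at its right endpoint.
Sorted: [7,8] [4,10] [6,12] [10,13] [14,15] [17,18] [17,20] [24,25] [23,26] [25,27] [25,29] [28,31]
{[7,8],[4,10],[6,12]} hit by 8; {[10,13]} hit by 13; {[14,15]} hit by 15; {[17,18],[17,20]} hit by 18; {[24,25],[23,26],[25,27],[25,29]} hit by 25; {[28,31]} hit by 31.
Points: 8, 13, 15, 18, 25, 31 (6 total).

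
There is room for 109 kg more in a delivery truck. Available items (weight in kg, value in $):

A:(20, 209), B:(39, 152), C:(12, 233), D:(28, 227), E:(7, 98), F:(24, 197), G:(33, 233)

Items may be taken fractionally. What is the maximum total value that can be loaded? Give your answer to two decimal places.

1091.09

Greedy by value/weight ratio, highest first.
Ratios (sorted): C 19.42, E 14.00, A 10.45, F 8.21, D 8.11, G 7.06, B 3.90
take C (12 @ 233); take E (7 @ 98); take A (20 @ 209); take F (24 @ 197); take D (28 @ 227); take 18/33 of G → 127.09. Capacity used 109/109.
Total value = 1091.09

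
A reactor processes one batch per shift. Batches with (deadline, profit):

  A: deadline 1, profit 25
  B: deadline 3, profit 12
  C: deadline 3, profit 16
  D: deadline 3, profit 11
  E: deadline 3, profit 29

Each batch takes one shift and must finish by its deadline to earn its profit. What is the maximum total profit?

70

By profit: E(d3,29), A(d1,25), C(d3,16), B(d3,12), D(d3,11)
E→slot 3; A→slot 1; C→slot 2; B skipped; D skipped.
Profit = 25 + 16 + 29 = 70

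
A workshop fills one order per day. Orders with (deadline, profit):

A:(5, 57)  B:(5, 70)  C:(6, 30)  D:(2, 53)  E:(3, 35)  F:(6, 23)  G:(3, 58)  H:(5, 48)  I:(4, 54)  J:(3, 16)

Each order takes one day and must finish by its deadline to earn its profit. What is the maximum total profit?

Profit order: B=70 G=58 A=57 I=54 D=53 H=48 E=35 C=30 F=23 J=16
Assign: B→slot 5, G→slot 3, A→slot 4, I→slot 2, D→slot 1, H skipped, E skipped, C→slot 6, F skipped, J skipped.
Slots: [1:D] [2:I] [3:G] [4:A] [5:B] [6:C]
Profit = 53 + 54 + 58 + 57 + 70 + 30 = 322

322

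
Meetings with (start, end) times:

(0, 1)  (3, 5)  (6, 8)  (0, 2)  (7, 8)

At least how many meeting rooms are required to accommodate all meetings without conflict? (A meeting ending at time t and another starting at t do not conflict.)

2

Count concurrent intervals with a sweep; the peak is the room count.
starts: [0, 0, 3, 6, 7]
ends:   [1, 2, 5, 8, 8]
s0→1 s0→2  — peak 2.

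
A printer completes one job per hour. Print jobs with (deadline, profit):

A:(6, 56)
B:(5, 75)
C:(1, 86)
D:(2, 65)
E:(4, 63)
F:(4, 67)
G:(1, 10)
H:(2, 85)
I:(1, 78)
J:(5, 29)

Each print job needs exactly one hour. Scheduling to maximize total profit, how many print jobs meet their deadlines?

Sort by profit descending; place each in the latest free slot ≤ its deadline.
By profit: C(d1,86), H(d2,85), I(d1,78), B(d5,75), F(d4,67), D(d2,65), E(d4,63), A(d6,56), J(d5,29), G(d1,10)
C→slot 1; H→slot 2; I skipped; B→slot 5; F→slot 4; D skipped; E→slot 3; A→slot 6; J skipped; G skipped.
6 of 10 scheduled.

6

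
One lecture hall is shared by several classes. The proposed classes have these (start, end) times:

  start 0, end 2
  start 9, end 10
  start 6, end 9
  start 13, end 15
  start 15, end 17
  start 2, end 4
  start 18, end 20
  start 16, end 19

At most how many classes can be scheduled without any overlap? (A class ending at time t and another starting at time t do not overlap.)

7

Sort by end time and greedily take each interval whose start is ≥ the last chosen end.
Sorted by end: (0,2)  (2,4)  (6,9)  (9,10)  (13,15)  (15,17)  (16,19)  (18,20)
take (0,2); take (2,4); take (6,9); take (9,10); take (13,15); take (15,17); skip (16,19); take (18,20).
Selected 7 classes.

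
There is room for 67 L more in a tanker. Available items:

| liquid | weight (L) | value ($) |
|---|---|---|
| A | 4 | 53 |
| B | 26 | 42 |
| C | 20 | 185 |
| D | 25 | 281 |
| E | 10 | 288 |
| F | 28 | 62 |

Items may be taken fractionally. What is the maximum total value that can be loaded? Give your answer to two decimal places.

Greedy by value/weight ratio, highest first.
Ratios (sorted): E 28.80, A 13.25, D 11.24, C 9.25, F 2.21, B 1.62
take E (10 @ 288); take A (4 @ 53); take D (25 @ 281); take C (20 @ 185); take 8/28 of F → 17.71. Capacity used 67/67.
Total value = 824.71

824.71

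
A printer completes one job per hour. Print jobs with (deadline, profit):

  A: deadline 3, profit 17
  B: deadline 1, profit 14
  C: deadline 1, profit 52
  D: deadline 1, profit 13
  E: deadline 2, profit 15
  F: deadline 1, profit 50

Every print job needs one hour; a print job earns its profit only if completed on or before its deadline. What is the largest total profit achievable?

Take jobs in profit order; each goes to the latest open slot no later than its deadline.
Profit order: C=52 F=50 A=17 E=15 B=14 D=13
Assign: C→slot 1, F skipped, A→slot 3, E→slot 2, B skipped, D skipped.
Slots: [1:C] [2:E] [3:A]
Profit = 52 + 15 + 17 = 84

84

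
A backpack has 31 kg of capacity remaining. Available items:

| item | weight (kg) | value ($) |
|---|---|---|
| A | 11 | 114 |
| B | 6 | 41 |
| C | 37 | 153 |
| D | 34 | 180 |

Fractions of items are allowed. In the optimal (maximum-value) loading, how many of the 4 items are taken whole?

Ratios (sorted): A 10.36, B 6.83, D 5.29, C 4.14
take A (11 @ 114); take B (6 @ 41); take 14/34 of D → 74.12. Capacity used 31/31.
2 item(s) taken whole; one partial (take 14/34 of D).

2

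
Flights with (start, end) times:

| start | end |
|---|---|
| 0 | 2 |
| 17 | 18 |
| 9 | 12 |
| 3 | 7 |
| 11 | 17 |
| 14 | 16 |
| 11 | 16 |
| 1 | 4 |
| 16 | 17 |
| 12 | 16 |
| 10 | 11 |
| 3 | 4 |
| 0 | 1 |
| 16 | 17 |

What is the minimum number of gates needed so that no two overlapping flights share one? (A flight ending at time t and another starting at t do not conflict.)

4

starts: [0, 0, 1, 3, 3, 9, 10, 11, 11, 12, 14, 16, 16, 17]
ends:   [1, 2, 4, 4, 7, 11, 12, 16, 16, 16, 17, 17, 17, 18]
s0→1 s0→2 e1→1 s1→2 e2→1 s3→2 s3→3 e4→2 e4→1 e7→0 s9→1 s10→2 e11→1 s11→2 s11→3 e12→2 s12→3 s14→4  — peak 4.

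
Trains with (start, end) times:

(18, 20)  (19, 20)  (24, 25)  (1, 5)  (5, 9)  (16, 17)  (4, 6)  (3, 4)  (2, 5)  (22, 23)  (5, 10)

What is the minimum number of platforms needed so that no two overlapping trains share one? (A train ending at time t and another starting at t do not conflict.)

3

The answer is the maximum number of intervals overlapping at any instant.
starts: [1, 2, 3, 4, 5, 5, 16, 18, 19, 22, 24]
ends:   [4, 5, 5, 6, 9, 10, 17, 20, 20, 23, 25]
s1→1 s2→2 s3→3  — peak 3.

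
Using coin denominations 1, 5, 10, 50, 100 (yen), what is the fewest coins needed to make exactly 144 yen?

9

Use the largest denomination that fits, subtract, and repeat.
144 − 1×100→44 − 4×10→4 − 4×1→0
Total coins = 1 + 4 + 4 = 9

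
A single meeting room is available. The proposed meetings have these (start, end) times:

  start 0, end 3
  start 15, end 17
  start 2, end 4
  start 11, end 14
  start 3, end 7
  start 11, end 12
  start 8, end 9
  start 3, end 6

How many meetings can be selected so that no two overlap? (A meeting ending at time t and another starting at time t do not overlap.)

5

Sorted by end: (0,3)  (2,4)  (3,6)  (3,7)  (8,9)  (11,12)  (11,14)  (15,17)
take (0,3); skip (2,4); take (3,6); take (8,9); take (11,12); skip (11,14); take (15,17).
Selected 5 meetings.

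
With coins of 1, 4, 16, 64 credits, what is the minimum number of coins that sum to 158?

Greedy: take as many of the largest coin as possible, then repeat with the remainder.
158 − 2×64→30 − 1×16→14 − 3×4→2 − 2×1→0
Total coins = 2 + 1 + 3 + 2 = 8

8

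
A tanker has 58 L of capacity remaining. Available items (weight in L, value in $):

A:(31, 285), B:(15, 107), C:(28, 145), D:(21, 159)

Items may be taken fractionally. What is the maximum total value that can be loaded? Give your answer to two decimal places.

Sort by value per unit weight and fill in that order.
Ratios (sorted): A 9.19, D 7.57, B 7.13, C 5.18
take A (31 @ 285); take D (21 @ 159); take 6/15 of B → 42.80. Capacity used 58/58.
Total value = 486.80

486.80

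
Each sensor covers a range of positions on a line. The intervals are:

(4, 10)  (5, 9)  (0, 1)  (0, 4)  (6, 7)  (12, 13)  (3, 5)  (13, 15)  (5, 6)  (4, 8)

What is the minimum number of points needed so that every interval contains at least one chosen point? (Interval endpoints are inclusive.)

Sort by right endpoint; whenever an interval is uncovered, place a point at its right end.
Sorted: [0,1] [0,4] [3,5] [5,6] [6,7] [4,8] [5,9] [4,10] [12,13] [13,15]
{[0,1],[0,4]} hit by 1; {[3,5],[5,6]} hit by 5; {[6,7],[4,8],[5,9],[4,10]} hit by 7; {[12,13],[13,15]} hit by 13.
Points: 1, 5, 7, 13 (4 total).

4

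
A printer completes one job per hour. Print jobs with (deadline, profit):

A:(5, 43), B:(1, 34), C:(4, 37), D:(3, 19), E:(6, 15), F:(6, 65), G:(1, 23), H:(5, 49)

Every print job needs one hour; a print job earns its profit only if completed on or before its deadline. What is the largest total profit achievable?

Profit order: F=65 H=49 A=43 C=37 B=34 G=23 D=19 E=15
Assign: F→slot 6, H→slot 5, A→slot 4, C→slot 3, B→slot 1, G skipped, D→slot 2, E skipped.
Slots: [1:B] [2:D] [3:C] [4:A] [5:H] [6:F]
Profit = 34 + 19 + 37 + 43 + 49 + 65 = 247

247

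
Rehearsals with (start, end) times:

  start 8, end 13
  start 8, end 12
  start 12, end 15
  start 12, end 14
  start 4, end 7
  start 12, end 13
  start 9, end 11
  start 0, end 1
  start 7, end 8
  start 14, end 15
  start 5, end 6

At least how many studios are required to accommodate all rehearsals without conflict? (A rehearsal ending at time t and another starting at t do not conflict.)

4

starts: [0, 4, 5, 7, 8, 8, 9, 12, 12, 12, 14]
ends:   [1, 6, 7, 8, 11, 12, 13, 13, 14, 15, 15]
s0→1 e1→0 s4→1 s5→2 e6→1 e7→0 s7→1 e8→0 s8→1 s8→2 s9→3 e11→2 e12→1 s12→2 s12→3 s12→4  — peak 4.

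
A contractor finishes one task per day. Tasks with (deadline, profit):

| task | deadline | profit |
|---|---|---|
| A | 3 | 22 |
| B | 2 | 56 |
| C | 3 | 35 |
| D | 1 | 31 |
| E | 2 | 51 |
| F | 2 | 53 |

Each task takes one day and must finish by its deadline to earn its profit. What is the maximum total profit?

Take jobs in profit order; each goes to the latest open slot no later than its deadline.
By profit: B(d2,56), F(d2,53), E(d2,51), C(d3,35), D(d1,31), A(d3,22)
B→slot 2; F→slot 1; E skipped; C→slot 3; D skipped; A skipped.
Profit = 53 + 56 + 35 = 144

144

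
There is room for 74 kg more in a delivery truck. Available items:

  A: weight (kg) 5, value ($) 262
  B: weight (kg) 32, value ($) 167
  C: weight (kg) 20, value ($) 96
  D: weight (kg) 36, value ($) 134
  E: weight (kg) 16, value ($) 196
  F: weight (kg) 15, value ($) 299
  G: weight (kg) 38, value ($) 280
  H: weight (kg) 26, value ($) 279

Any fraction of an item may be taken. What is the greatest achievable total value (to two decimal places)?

1124.42

Greedy by value/weight ratio, highest first.
Ratios (sorted): A 52.40, F 19.93, E 12.25, H 10.73, G 7.37, B 5.22, C 4.80, D 3.72
take A (5 @ 262); take F (15 @ 299); take E (16 @ 196); take H (26 @ 279); take 12/38 of G → 88.42. Capacity used 74/74.
Total value = 1124.42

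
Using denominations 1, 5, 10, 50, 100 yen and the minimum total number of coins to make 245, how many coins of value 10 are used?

Use the largest denomination that fits, subtract, and repeat.
245 − 2×100→45 − 4×10→5 − 1×5→0
Count of 10: 4

4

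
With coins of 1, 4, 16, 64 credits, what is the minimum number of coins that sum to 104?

5

104 = 1×64 + 2×16 + 2×4
Total coins = 1 + 2 + 2 = 5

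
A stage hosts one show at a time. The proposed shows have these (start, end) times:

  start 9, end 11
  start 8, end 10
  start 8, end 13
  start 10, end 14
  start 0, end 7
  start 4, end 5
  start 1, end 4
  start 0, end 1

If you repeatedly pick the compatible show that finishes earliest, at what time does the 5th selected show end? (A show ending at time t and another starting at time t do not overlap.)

14

Order by finish time; keep every interval that doesn't clash with the previous kept one.
Sorted by end: (0,1)  (1,4)  (4,5)  (0,7)  (8,10)  (9,11)  (8,13)  (10,14)
take (0,1); take (1,4); take (4,5); take (8,10); skip (9,11); take (10,14).
Selected: (0,1) (1,4) (4,5) (8,10) (10,14)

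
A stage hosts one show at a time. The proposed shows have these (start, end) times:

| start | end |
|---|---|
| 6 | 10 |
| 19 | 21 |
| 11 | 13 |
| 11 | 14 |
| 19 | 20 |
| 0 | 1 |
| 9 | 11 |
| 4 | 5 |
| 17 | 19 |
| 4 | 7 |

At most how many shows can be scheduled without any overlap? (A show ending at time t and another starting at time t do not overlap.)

6

Sorted by end: (0,1)  (4,5)  (4,7)  (6,10)  (9,11)  (11,13)  (11,14)  (17,19)  (19,20)  (19,21)
take (0,1); take (4,5); skip (4,7); take (6,10); take (11,13); take (17,19); take (19,20).
Selected 6 shows.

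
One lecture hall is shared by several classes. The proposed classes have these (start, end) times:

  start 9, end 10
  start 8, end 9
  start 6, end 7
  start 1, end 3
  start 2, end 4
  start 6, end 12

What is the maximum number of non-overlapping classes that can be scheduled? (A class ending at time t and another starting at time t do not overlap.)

Order by finish time; keep every interval that doesn't clash with the previous kept one.
By end time: (1,3), (2,4), (6,7), (8,9), (9,10), (6,12).
Pick (1,3); next start ≥ 3 → (6,7); next start ≥ 7 → (8,9); next start ≥ 9 → (9,10).
Selected 4 classes.

4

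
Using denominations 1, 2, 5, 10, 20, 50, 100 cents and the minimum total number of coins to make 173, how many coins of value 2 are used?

1

Greedy: take as many of the largest coin as possible, then repeat with the remainder.
173 = 1×100 + 1×50 + 1×20 + 1×2 + 1×1
Count of 2: 1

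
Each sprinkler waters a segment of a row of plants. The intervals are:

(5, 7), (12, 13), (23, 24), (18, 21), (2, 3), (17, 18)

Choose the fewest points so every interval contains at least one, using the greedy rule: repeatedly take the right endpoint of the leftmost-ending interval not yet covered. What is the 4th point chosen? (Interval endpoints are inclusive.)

Sorted: [2,3] [5,7] [12,13] [17,18] [18,21] [23,24]
{[2,3]} hit by 3; {[5,7]} hit by 7; {[12,13]} hit by 13; {[17,18],[18,21]} hit by 18; {[23,24]} hit by 24.
Points: 3, 7, 13, 18, 24 (5 total).

18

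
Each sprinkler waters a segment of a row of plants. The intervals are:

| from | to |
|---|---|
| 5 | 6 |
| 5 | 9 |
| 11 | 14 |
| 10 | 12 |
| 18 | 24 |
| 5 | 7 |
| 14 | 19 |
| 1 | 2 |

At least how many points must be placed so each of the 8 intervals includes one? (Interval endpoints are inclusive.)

By right end: [1,2]  [5,6]  [5,7]  [5,9]  [10,12]  [11,14]  [14,19]  [18,24]
[1,2] uncovered → point at 2; [5,6] uncovered → point at 6; [10,12] uncovered → point at 12; [14,19] uncovered → point at 19.
Points: 2, 6, 12, 19 (4 total).

4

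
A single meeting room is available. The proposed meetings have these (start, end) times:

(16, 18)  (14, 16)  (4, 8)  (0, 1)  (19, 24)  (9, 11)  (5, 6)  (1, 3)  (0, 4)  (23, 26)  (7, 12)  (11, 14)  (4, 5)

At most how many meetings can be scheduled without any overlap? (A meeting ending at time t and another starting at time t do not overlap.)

9

By end time: (0,1), (1,3), (0,4), (4,5), (5,6), (4,8), (9,11), (7,12), (11,14), (14,16), (16,18), (19,24), (23,26).
Pick (0,1); next start ≥ 1 → (1,3); next start ≥ 3 → (4,5); next start ≥ 5 → (5,6); next start ≥ 6 → (9,11); next start ≥ 11 → (11,14); next start ≥ 14 → (14,16); next start ≥ 16 → (16,18); next start ≥ 18 → (19,24).
Selected 9 meetings.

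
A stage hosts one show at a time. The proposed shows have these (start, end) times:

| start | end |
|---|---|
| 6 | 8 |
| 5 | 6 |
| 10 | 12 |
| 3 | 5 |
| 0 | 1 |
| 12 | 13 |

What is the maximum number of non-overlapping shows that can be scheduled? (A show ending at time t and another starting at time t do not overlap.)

6

Order by finish time; keep every interval that doesn't clash with the previous kept one.
By end time: (0,1), (3,5), (5,6), (6,8), (10,12), (12,13).
Pick (0,1); next start ≥ 1 → (3,5); next start ≥ 5 → (5,6); next start ≥ 6 → (6,8); next start ≥ 8 → (10,12); next start ≥ 12 → (12,13).
Selected 6 shows.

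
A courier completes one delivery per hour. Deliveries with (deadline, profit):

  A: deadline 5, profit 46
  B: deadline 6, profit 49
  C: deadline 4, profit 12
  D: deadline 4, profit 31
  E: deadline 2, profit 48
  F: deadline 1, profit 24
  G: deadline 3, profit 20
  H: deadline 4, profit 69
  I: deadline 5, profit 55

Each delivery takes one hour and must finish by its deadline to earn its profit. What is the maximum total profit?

Take jobs in profit order; each goes to the latest open slot no later than its deadline.
Profit order: H=69 I=55 B=49 E=48 A=46 D=31 F=24 G=20 C=12
Assign: H→slot 4, I→slot 5, B→slot 6, E→slot 2, A→slot 3, D→slot 1, F skipped, G skipped, C skipped.
Slots: [1:D] [2:E] [3:A] [4:H] [5:I] [6:B]
Profit = 31 + 48 + 46 + 69 + 55 + 49 = 298

298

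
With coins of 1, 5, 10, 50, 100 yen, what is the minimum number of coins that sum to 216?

5

216 − 2×100→16 − 1×10→6 − 1×5→1 − 1×1→0
Total coins = 2 + 1 + 1 + 1 = 5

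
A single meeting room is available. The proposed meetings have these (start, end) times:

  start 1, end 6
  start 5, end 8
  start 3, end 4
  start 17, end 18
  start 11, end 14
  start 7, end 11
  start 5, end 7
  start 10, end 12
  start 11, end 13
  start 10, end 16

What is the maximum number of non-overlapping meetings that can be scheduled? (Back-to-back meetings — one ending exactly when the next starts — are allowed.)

Sort by end time and greedily take each interval whose start is ≥ the last chosen end.
Sorted by end: (3,4)  (1,6)  (5,7)  (5,8)  (7,11)  (10,12)  (11,13)  (11,14)  (10,16)  (17,18)
take (3,4); take (5,7); take (7,11); take (11,13); skip (11,14); skip (10,16); take (17,18).
Selected 5 meetings.

5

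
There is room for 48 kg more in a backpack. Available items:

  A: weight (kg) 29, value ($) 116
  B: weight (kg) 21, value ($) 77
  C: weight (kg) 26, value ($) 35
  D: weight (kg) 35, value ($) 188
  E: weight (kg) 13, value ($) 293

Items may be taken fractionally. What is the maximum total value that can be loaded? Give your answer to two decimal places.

Greedy by value/weight ratio, highest first.
Order: E (293/13=22.54) > D (188/35=5.37) > A (116/29=4.00) > B (77/21=3.67) > C (35/26=1.35)
Fill: take E (13 @ 293) → take D (35 @ 188); 48/48 used.
Total value = 481.00

481.00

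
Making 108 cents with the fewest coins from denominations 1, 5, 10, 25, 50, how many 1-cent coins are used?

3

Use the largest denomination that fits, subtract, and repeat.
108 − 2×50→8 − 1×5→3 − 3×1→0
Count of 1: 3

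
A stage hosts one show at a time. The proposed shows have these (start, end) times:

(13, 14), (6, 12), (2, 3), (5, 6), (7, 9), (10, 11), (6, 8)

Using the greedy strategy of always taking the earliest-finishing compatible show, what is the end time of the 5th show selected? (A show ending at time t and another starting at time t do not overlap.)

Greedy by earliest finish: after sorting by end time, pick each interval compatible with the last pick.
Sorted by end: (2,3)  (5,6)  (6,8)  (7,9)  (10,11)  (6,12)  (13,14)
take (2,3); take (5,6); take (6,8); take (10,11); take (13,14).
Selected: (2,3) (5,6) (6,8) (10,11) (13,14)

14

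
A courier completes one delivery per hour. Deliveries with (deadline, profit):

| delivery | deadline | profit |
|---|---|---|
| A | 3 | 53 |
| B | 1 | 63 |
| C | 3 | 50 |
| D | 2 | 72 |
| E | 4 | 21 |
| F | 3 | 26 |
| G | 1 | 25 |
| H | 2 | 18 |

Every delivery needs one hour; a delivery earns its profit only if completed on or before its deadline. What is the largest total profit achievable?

By profit: D(d2,72), B(d1,63), A(d3,53), C(d3,50), F(d3,26), G(d1,25), E(d4,21), H(d2,18)
D→slot 2; B→slot 1; A→slot 3; C skipped; F skipped; G skipped; E→slot 4; H skipped.
Profit = 63 + 72 + 53 + 21 = 209

209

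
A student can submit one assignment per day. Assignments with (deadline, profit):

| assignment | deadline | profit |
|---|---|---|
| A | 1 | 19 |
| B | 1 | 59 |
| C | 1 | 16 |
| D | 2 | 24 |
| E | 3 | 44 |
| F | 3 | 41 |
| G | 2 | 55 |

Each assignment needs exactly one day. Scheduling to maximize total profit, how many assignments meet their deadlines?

Sort by profit descending; place each in the latest free slot ≤ its deadline.
Profit order: B=59 G=55 E=44 F=41 D=24 A=19 C=16
Assign: B→slot 1, G→slot 2, E→slot 3, F skipped, D skipped, A skipped, C skipped.
Slots: [1:B] [2:G] [3:E]
3 of 7 scheduled.

3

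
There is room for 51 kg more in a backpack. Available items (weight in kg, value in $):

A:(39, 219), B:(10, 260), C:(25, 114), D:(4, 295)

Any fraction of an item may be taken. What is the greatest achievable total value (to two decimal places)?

762.77

Greedy by value/weight ratio, highest first.
Order: D (295/4=73.75) > B (260/10=26.00) > A (219/39=5.62) > C (114/25=4.56)
Fill: take D (4 @ 295) → take B (10 @ 260) → take 37/39 of A → 207.77; 51/51 used.
Total value = 762.77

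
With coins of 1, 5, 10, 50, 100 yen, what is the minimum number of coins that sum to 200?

2

Greedy: take as many of the largest coin as possible, then repeat with the remainder.
200 − 2×100→0
Total coins = 2 = 2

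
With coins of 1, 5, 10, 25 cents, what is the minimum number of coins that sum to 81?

Greedy: take as many of the largest coin as possible, then repeat with the remainder.
81 = 3×25 + 1×5 + 1×1
Total coins = 3 + 1 + 1 = 5

5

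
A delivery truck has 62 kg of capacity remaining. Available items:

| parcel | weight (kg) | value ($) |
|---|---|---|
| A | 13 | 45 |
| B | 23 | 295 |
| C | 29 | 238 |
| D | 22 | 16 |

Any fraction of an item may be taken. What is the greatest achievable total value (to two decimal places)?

567.62

Sort by value per unit weight and fill in that order.
Order: B (295/23=12.83) > C (238/29=8.21) > A (45/13=3.46) > D (16/22=0.73)
Fill: take B (23 @ 295) → take C (29 @ 238) → take 10/13 of A → 34.62; 62/62 used.
Total value = 567.62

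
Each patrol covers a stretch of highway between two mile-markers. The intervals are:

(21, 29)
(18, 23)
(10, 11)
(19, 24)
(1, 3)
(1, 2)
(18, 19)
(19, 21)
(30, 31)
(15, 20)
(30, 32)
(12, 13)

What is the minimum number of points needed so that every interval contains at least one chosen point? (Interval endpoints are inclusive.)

Sort by right endpoint; whenever an interval is uncovered, place a point at its right end.
By right end: [1,2]  [1,3]  [10,11]  [12,13]  [18,19]  [15,20]  [19,21]  [18,23]  [19,24]  [21,29]  [30,31]  [30,32]
[1,2] uncovered → point at 2; [10,11] uncovered → point at 11; [12,13] uncovered → point at 13; [18,19] uncovered → point at 19; [21,29] uncovered → point at 29; [30,31] uncovered → point at 31.
Points: 2, 11, 13, 19, 29, 31 (6 total).

6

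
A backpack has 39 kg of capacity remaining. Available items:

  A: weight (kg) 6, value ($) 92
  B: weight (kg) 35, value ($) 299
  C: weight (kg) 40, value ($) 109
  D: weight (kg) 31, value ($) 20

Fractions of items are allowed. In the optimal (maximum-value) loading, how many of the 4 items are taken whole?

1

Sort by value per unit weight and fill in that order.
Order: A (92/6=15.33) > B (299/35=8.54) > C (109/40=2.73) > D (20/31=0.65)
Fill: take A (6 @ 92) → take 33/35 of B → 281.91; 39/39 used.
1 item(s) taken whole; one partial (take 33/35 of B).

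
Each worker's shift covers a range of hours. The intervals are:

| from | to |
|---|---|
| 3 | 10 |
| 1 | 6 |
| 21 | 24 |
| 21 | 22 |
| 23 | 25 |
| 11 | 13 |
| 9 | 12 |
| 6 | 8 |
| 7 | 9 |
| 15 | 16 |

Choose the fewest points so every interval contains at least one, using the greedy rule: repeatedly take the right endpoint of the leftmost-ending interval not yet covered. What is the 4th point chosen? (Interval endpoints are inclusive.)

Sort by right endpoint; whenever an interval is uncovered, place a point at its right end.
By right end: [1,6]  [6,8]  [7,9]  [3,10]  [9,12]  [11,13]  [15,16]  [21,22]  [21,24]  [23,25]
[1,6] uncovered → point at 6; [7,9] uncovered → point at 9; [11,13] uncovered → point at 13; [15,16] uncovered → point at 16; [21,22] uncovered → point at 22; [23,25] uncovered → point at 25.
Points: 6, 9, 13, 16, 22, 25 (6 total).

16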